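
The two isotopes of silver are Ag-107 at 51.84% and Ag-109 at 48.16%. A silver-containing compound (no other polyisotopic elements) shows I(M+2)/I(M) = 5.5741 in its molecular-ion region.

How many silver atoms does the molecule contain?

The M+2/M ratio from n Ag atoms is n · q/p = n · 0.4816/0.5184.
n = 5.5741 × 0.5184/0.4816 = 6.00 ≈ 6

6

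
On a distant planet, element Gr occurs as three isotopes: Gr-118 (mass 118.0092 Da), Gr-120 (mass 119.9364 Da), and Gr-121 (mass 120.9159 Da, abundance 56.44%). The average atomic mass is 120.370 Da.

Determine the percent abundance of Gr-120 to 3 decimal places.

37.373%

The remaining 43.56% is split between Gr-118 (fraction x) and Gr-120 (fraction 0.4356 − x).
Substituting: 118.0092x + 119.9364(0.4356 − x) = 52.12506604
(118.0092 − 119.9364)x = -0.1192298  ⇒  x = 0.06187, y = 0.37373
Gr-118: 6.187%, Gr-120: 37.373%.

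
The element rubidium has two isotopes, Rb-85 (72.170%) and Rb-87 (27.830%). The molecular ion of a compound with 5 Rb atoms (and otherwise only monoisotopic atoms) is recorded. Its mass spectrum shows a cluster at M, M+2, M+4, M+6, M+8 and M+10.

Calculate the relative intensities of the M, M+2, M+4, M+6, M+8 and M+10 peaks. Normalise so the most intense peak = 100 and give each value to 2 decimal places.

The 5 Rb atoms are independent, so intensities follow the terms of (0.72170 + 0.27830)^5.
P(M) = 0.72170^5 = 0.195787
P(M+2) = 5 × 0.72170^4 × 0.27830^1 = 0.377494
P(M+4) = 10 × 0.72170^3 × 0.27830^2 = 0.291136
P(M+6) = 10 × 0.72170^2 × 0.27830^3 = 0.112267
P(M+8) = 5 × 0.72170^1 × 0.27830^4 = 0.021646
P(M+10) = 0.27830^5 = 0.001669
The M+2 peak is largest (0.377494); scaling to 100 gives 51.86 : 100.00 : 77.12 : 29.74 : 5.73 : 0.44.

51.86 : 100.00 : 77.12 : 29.74 : 5.73 : 0.44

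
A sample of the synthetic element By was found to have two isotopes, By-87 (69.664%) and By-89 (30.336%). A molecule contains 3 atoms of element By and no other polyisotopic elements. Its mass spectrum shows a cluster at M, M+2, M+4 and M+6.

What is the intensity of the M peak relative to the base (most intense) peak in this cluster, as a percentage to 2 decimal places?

76.55%

(0.69664 + 0.30336)^3 gives M 0.3381, M+2 0.4417, M+4 0.1923, M+6 0.0279; the largest is M+2.
P(M+2) = C(3,1) × 0.69664^2 × 0.30336^1 = 3 × 0.48530729 × 0.30336 = 0.441668 (base)
P(M) = C(3,0) × 0.69664^3 × 0.30336^0 = 1 × 0.33808447 × 1.0000 = 0.338084
Relative intensity = 0.338084 / 0.441668 × 100 = 76.55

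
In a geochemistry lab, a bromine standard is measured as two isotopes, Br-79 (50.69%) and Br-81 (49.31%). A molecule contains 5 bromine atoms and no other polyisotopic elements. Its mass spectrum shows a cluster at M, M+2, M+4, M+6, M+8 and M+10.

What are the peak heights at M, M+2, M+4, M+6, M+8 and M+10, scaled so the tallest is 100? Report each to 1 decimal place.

10.6 : 51.4 : 100.0 : 97.3 : 47.3 : 9.2

The 5 Br atoms are independent, so intensities follow the terms of (0.5069 + 0.4931)^5.
P(M) = 0.5069^5 = 0.033467
P(M+2) = 5 × 0.5069^4 × 0.4931^1 = 0.162777
P(M+4) = 10 × 0.5069^3 × 0.4931^2 = 0.316692
P(M+6) = 10 × 0.5069^2 × 0.4931^3 = 0.308070
P(M+8) = 5 × 0.5069^1 × 0.4931^4 = 0.149842
P(M+10) = 0.4931^5 = 0.029152
The M+4 peak is largest (0.316692); scaling to 100 gives 10.6 : 51.4 : 100.0 : 97.3 : 47.3 : 9.2.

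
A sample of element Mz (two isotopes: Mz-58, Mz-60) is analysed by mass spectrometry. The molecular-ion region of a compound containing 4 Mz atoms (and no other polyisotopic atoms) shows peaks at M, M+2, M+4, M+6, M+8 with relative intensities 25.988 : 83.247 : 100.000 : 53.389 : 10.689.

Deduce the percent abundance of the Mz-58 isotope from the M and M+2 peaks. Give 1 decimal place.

Write p for the Mz-58 fraction. I(M+2)/I(M) = [C(4,1)·p^3·(1−p)] / p^4 = 4·(1−p)/p = 83.247/25.988 = 3.2033
(1−p)/p = 3.2033/4 = 0.8008  ⇒  p = 1/(1 + 0.8008) = 0.5553
Mz-58: 55.5%, Mz-60: 44.5%.

55.5%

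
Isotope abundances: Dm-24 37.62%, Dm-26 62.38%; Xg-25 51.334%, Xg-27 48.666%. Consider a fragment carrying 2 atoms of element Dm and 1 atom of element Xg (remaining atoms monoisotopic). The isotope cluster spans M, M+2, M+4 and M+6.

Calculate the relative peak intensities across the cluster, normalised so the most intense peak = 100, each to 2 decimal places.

Element Dm pattern (n=2): 0.14152644 : 0.46934712 : 0.38912644
Element Xg pattern (n=1): 0.51334 : 0.48666
Convolve the two distributions (both contribute in 2-u steps):
  M: 0.14152644×0.51334 = 0.072651
  M+2: 0.14152644×0.48666 + 0.46934712×0.51334 = 0.309810
  M+4: 0.46934712×0.48666 + 0.38912644×0.51334 = 0.428167
  M+6: 0.38912644×0.48666 = 0.189372
Scale to base peak (0.428167) = 100: 16.97 : 72.36 : 100.00 : 44.23

16.97 : 72.36 : 100.00 : 44.23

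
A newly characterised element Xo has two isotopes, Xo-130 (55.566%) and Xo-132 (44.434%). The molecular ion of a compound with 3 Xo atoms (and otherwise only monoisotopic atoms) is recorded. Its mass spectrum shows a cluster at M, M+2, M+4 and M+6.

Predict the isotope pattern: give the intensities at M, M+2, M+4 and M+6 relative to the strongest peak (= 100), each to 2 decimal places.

Expanding (0.55566 + 0.44434)^3:
P(M) = 0.55566^3 = 0.171564
P(M+2) = 3 × 0.55566^2 × 0.44434^1 = 0.411581
P(M+4) = 3 × 0.55566^1 × 0.44434^2 = 0.329125
P(M+6) = 0.44434^3 = 0.087730
The M+2 peak is largest (0.411581); scaling to 100 gives 41.68 : 100.00 : 79.97 : 21.32.

41.68 : 100.00 : 79.97 : 21.32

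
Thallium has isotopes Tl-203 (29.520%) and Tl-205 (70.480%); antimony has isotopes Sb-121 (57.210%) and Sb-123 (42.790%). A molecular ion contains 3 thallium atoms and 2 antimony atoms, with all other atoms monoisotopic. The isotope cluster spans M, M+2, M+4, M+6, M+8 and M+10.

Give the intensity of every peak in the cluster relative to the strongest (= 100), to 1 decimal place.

Thallium pattern (n=3): 0.02572463 : 0.18425524 : 0.43991564 : 0.35010449
Antimony pattern (n=2): 0.32729841 : 0.48960318 : 0.18309841
Convolve the two distributions (both contribute in 2-u steps):
  M: 0.02572463×0.32729841 = 0.008420
  M+2: 0.02572463×0.48960318 + 0.18425524×0.32729841 = 0.072901
  M+4: 0.02572463×0.18309841 + 0.18425524×0.48960318 + 0.43991564×0.32729841 = 0.238906
  M+6: 0.18425524×0.18309841 + 0.43991564×0.48960318 + 0.35010449×0.32729841 = 0.363710
  M+8: 0.43991564×0.18309841 + 0.35010449×0.48960318 = 0.251960
  M+10: 0.35010449×0.18309841 = 0.064104
Scale to base peak (0.363710) = 100: 2.3 : 20.0 : 65.7 : 100.0 : 69.3 : 17.6

2.3 : 20.0 : 65.7 : 100.0 : 69.3 : 17.6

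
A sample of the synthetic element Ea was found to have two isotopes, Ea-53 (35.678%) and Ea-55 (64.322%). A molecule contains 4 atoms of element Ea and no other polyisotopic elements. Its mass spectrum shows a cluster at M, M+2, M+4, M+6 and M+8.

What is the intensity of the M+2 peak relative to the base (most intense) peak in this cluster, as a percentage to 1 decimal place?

30.8%

Binomial terms of (0.35678 + 0.64322)^4: M 0.0162, M+2 0.1168, M+4 0.3160, M+6 0.3798, M+8 0.1712 → M+6 is the base peak.
P(M+6) = C(4,3) × 0.35678^1 × 0.64322^3 = 4 × 0.35678 × 0.26612068 = 0.379786 (base)
P(M+2) = C(4,1) × 0.35678^3 × 0.64322^1 = 4 × 0.04541523 × 0.64322 = 0.116848
Relative intensity = 0.116848 / 0.379786 × 100 = 30.8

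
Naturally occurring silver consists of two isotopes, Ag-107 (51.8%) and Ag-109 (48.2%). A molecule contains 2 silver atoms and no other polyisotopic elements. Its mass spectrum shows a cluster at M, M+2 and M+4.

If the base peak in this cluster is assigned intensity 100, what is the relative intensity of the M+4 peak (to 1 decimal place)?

Binomial terms of (0.518 + 0.482)^2: M 0.2683, M+2 0.4994, M+4 0.2323 → M+2 is the base peak.
P(M+2) = C(2,1) × 0.518^1 × 0.482^1 = 2 × 0.5180 × 0.4820 = 0.499352 (base)
P(M+4) = C(2,2) × 0.518^0 × 0.482^2 = 1 × 1.0000 × 0.232324 = 0.232324
Relative intensity = 0.232324 / 0.499352 × 100 = 46.5

46.5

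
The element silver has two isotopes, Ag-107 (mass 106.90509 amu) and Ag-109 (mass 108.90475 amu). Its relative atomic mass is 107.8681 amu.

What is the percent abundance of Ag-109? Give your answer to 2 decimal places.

48.16%

With x = fraction of Ag-107 (so Ag-109 is 1 − x):
106.90509·x + 108.90475·(1 − x) = 107.8681
(106.90509 − 108.90475)·x = 107.8681 − 108.90475
x = -1.03665 / -1.99966 = 0.51841 → 51.84% Ag-107, 48.16% Ag-109.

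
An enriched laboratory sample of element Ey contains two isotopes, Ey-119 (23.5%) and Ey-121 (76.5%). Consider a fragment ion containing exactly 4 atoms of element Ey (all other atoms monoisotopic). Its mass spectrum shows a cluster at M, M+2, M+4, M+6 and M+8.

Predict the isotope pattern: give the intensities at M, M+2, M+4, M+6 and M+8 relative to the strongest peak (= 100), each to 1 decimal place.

Expanding (0.235 + 0.765)^4:
P(M) = 0.235^4 = 0.003050
P(M+2) = 4 × 0.235^3 × 0.765^1 = 0.039712
P(M+4) = 6 × 0.235^2 × 0.765^2 = 0.193914
P(M+6) = 4 × 0.235^1 × 0.765^3 = 0.420835
P(M+8) = 0.765^4 = 0.342488
The M+6 peak is largest (0.420835); scaling to 100 gives 0.7 : 9.4 : 46.1 : 100.0 : 81.4.

0.7 : 9.4 : 46.1 : 100.0 : 81.4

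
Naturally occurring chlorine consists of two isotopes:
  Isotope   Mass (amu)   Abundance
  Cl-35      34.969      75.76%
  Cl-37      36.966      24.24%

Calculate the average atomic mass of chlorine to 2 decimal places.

35.45 amu

Ar = Σ fᵢ·mᵢ = 0.7576 × 34.969 + 0.2424 × 36.966
= 26.4925 + 8.9606 = 35.4531 amu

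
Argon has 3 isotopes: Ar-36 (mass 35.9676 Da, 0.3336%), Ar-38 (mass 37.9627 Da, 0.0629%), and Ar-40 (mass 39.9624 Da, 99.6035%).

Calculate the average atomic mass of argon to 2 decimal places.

39.95 Da

Ar = Σ fᵢ·mᵢ = 0.003336 × 35.9676 + 0.000629 × 37.9627 + 0.996035 × 39.9624
= 0.11999 + 0.02388 + 39.80395 = 39.94782 Da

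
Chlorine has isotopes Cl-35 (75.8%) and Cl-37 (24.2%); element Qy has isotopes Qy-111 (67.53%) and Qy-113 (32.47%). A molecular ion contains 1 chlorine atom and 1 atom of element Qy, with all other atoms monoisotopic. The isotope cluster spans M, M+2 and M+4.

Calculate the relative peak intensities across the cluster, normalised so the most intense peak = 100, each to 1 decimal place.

Chlorine pattern (n=1): 0.7580 : 0.2420
Element Qy pattern (n=1): 0.6753 : 0.3247
Convolve the two distributions (both contribute in 2-u steps):
  M: 0.7580×0.6753 = 0.511877
  M+2: 0.7580×0.3247 + 0.2420×0.6753 = 0.409545
  M+4: 0.2420×0.3247 = 0.078577
Scale to base peak (0.511877) = 100: 100.0 : 80.0 : 15.4

100.0 : 80.0 : 15.4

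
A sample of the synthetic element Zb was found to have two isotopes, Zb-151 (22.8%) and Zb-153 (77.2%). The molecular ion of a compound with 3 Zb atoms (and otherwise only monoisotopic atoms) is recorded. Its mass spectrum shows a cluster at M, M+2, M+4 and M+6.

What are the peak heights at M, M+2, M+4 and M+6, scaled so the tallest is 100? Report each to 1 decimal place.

2.6 : 26.2 : 88.6 : 100.0

The 3 Zb atoms are independent, so intensities follow the terms of (0.228 + 0.772)^3.
P(M) = 0.228^3 = 0.011852
P(M+2) = 3 × 0.228^2 × 0.772^1 = 0.120395
P(M+4) = 3 × 0.228^1 × 0.772^2 = 0.407653
P(M+6) = 0.772^3 = 0.460100
The M+6 peak is largest (0.460100); scaling to 100 gives 2.6 : 26.2 : 88.6 : 100.0.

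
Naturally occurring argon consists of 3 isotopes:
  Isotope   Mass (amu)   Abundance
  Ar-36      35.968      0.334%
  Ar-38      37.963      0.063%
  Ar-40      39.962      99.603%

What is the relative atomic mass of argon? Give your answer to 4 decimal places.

39.9474 amu

Ar = Σ fᵢ·mᵢ = 0.00334 × 35.968 + 0.00063 × 37.963 + 0.99603 × 39.962
= 0.12013 + 0.02392 + 39.80335 = 39.94740 amu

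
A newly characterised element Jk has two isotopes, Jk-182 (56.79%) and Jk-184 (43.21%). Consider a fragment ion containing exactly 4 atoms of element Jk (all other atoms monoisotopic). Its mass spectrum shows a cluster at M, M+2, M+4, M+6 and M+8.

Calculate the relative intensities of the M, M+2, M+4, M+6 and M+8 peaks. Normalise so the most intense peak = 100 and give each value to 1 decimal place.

28.8 : 87.6 : 100.0 : 50.7 : 9.6

Each Jk atom is independently Jk-182 (p = 0.5679) or Jk-184 (q = 0.4321); the cluster is the binomial expansion (p + q)^4.
P(M) = 0.5679^4 = 0.104013
P(M+2) = 4 × 0.5679^3 × 0.4321^1 = 0.316563
P(M+4) = 6 × 0.5679^2 × 0.4321^2 = 0.361296
P(M+6) = 4 × 0.5679^1 × 0.4321^3 = 0.183267
P(M+8) = 0.4321^4 = 0.034861
The M+4 peak is largest (0.361296); scaling to 100 gives 28.8 : 87.6 : 100.0 : 50.7 : 9.6.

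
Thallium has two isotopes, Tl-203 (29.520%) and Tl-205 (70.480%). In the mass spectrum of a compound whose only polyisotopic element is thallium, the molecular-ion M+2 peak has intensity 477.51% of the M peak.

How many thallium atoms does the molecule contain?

2

For n independent Tl atoms, I(M+2)/I(M) = n · (abundance Tl-205) / (abundance Tl-203) = n · 0.70480/0.29520.
n = 4.7751 × 0.29520/0.70480 = 2.00 ≈ 2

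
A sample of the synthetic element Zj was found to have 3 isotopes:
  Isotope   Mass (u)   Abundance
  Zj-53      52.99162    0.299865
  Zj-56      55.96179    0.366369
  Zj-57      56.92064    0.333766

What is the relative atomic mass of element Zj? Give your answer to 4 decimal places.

The abundance-weighted mean is 0.299865 × 52.99162 + 0.366369 × 55.96179 + 0.333766 × 56.92064
= 15.890332 + 20.502665 + 18.998174 = 55.391171 u

55.3912 u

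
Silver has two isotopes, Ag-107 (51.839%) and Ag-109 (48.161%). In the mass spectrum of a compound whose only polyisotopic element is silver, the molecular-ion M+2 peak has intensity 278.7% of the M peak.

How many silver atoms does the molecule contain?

3

With n Ag atoms, P(M+2)/P(M) = C(n,1)·p^(n−1)q / p^n = n·q/p = n · 0.48161/0.51839.
n = 2.787 × 0.51839/0.48161 = 3.00 ≈ 3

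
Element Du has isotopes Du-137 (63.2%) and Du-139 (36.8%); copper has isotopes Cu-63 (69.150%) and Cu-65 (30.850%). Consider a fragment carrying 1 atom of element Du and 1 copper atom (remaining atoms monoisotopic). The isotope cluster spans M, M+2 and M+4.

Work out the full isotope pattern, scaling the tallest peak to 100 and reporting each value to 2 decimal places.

97.24 : 100.00 : 25.26

Element Du pattern (n=1): 0.6320 : 0.3680
Copper pattern (n=1): 0.6915 : 0.3085
Convolve the two distributions (both contribute in 2-u steps):
  M: 0.6320×0.6915 = 0.437028
  M+2: 0.6320×0.3085 + 0.3680×0.6915 = 0.449444
  M+4: 0.3680×0.3085 = 0.113528
Scale to base peak (0.449444) = 100: 97.24 : 100.00 : 25.26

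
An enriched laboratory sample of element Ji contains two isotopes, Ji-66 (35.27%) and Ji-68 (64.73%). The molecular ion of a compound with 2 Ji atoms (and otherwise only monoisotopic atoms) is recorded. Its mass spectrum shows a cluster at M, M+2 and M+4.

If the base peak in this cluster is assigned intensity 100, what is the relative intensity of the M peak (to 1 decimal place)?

Binomial terms of (0.3527 + 0.6473)^2: M 0.1244, M+2 0.4566, M+4 0.4190 → M+2 is the base peak.
P(M+2) = C(2,1) × 0.3527^1 × 0.6473^1 = 2 × 0.3527 × 0.6473 = 0.456605 (base)
P(M) = C(2,0) × 0.3527^2 × 0.6473^0 = 1 × 0.12439729 × 1.0000 = 0.124397
Relative intensity = 0.124397 / 0.456605 × 100 = 27.2

27.2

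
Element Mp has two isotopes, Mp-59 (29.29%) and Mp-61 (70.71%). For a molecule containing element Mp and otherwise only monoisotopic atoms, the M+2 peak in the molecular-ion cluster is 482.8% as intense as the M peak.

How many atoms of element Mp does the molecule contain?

2

For n independent Mp atoms, I(M+2)/I(M) = n · (abundance Mp-61) / (abundance Mp-59) = n · 0.7071/0.2929.
n = 4.828 × 0.2929/0.7071 = 2.00 ≈ 2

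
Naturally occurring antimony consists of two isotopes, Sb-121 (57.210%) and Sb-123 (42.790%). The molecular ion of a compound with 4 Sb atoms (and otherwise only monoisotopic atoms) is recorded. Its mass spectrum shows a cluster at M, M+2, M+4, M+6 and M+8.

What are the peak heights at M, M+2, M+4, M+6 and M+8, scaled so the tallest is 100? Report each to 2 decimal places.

Each Sb atom is independently Sb-121 (p = 0.57210) or Sb-123 (q = 0.42790); the cluster is the binomial expansion (p + q)^4.
P(M) = 0.57210^4 = 0.107124
P(M+2) = 4 × 0.57210^3 × 0.42790^1 = 0.320493
P(M+4) = 6 × 0.57210^2 × 0.42790^2 = 0.359567
P(M+6) = 4 × 0.57210^1 × 0.42790^3 = 0.179291
P(M+8) = 0.42790^4 = 0.033525
The M+4 peak is largest (0.359567); scaling to 100 gives 29.79 : 89.13 : 100.00 : 49.86 : 9.32.

29.79 : 89.13 : 100.00 : 49.86 : 9.32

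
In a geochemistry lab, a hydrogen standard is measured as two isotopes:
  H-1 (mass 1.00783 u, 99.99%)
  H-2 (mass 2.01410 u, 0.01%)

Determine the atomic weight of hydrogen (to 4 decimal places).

Average mass = Σ (abundance × isotope mass) = 0.9999 × 1.00783 + 0.0001 × 2.01410
= 1.007729 + 0.000201 = 1.007930 u

1.0079 u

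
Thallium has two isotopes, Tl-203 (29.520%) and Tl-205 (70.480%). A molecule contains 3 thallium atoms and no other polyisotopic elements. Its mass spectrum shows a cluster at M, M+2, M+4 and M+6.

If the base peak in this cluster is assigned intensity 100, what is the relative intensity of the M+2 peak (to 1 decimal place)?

Binomial terms of (0.29520 + 0.70480)^3: M 0.0257, M+2 0.1843, M+4 0.4399, M+6 0.3501 → M+4 is the base peak.
P(M+4) = C(3,2) × 0.29520^1 × 0.70480^2 = 3 × 0.2952 × 0.49674304 = 0.439916 (base)
P(M+2) = C(3,1) × 0.29520^2 × 0.70480^1 = 3 × 0.08714304 × 0.7048 = 0.184255
Relative intensity = 0.184255 / 0.439916 × 100 = 41.9

41.9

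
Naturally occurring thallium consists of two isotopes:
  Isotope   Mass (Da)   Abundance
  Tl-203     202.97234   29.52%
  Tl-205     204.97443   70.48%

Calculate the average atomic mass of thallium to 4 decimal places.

Ar = Σ fᵢ·mᵢ = 0.2952 × 202.97234 + 0.7048 × 204.97443
= 59.917435 + 144.465978 = 204.383413 Da

204.3834 Da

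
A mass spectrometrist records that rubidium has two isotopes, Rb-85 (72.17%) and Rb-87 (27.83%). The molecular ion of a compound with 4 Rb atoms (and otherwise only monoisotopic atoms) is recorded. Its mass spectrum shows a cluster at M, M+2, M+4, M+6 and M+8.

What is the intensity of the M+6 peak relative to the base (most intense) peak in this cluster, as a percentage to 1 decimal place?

14.9%

Term probabilities: M 0.2713, M+2 0.4184, M+4 0.2420, M+6 0.0622, M+8 0.0060. Base peak = M+2.
P(M+2) = C(4,1) × 0.7217^3 × 0.2783^1 = 4 × 0.37589809 × 0.2783 = 0.418450 (base)
P(M+6) = C(4,3) × 0.7217^1 × 0.2783^3 = 4 × 0.7217 × 0.02155458 = 0.062224
Relative intensity = 0.062224 / 0.418450 × 100 = 14.9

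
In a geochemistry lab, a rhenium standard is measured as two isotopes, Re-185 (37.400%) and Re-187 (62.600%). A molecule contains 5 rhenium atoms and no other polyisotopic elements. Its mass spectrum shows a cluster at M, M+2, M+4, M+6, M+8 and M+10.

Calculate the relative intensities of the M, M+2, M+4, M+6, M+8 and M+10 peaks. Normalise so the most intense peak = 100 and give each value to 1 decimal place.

2.1 : 17.8 : 59.7 : 100.0 : 83.7 : 28.0

The 5 Re atoms are independent, so intensities follow the terms of (0.37400 + 0.62600)^5.
P(M) = 0.37400^5 = 0.007317
P(M+2) = 5 × 0.37400^4 × 0.62600^1 = 0.061239
P(M+4) = 10 × 0.37400^3 × 0.62600^2 = 0.205005
P(M+6) = 10 × 0.37400^2 × 0.62600^3 = 0.343136
P(M+8) = 5 × 0.37400^1 × 0.62600^4 = 0.287170
P(M+10) = 0.62600^5 = 0.096133
The M+6 peak is largest (0.343136); scaling to 100 gives 2.1 : 17.8 : 59.7 : 100.0 : 83.7 : 28.0.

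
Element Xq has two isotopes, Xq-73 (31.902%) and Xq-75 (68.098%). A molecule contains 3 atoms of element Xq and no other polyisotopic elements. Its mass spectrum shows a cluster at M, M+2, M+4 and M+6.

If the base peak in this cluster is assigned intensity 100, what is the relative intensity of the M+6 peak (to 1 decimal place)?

Term probabilities: M 0.0325, M+2 0.2079, M+4 0.4438, M+6 0.3158. Base peak = M+4.
P(M+4) = C(3,2) × 0.31902^1 × 0.68098^2 = 3 × 0.31902 × 0.46373376 = 0.443821 (base)
P(M+6) = C(3,3) × 0.31902^0 × 0.68098^3 = 1 × 1.0000 × 0.31579342 = 0.315793
Relative intensity = 0.315793 / 0.443821 × 100 = 71.2

71.2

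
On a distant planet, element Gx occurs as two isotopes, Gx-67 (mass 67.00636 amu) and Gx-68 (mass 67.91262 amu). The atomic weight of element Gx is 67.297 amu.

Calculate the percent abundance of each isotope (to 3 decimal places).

Gx-67: 67.930%, Gx-68: 32.070%

With x = fraction of Gx-67 (so Gx-68 is 1 − x):
67.00636·x + 67.91262·(1 − x) = 67.297
(67.00636 − 67.91262)·x = 67.297 − 67.91262
x = -0.61562 / -0.90626 = 0.67930 → 67.930% Gx-67, 32.070% Gx-68.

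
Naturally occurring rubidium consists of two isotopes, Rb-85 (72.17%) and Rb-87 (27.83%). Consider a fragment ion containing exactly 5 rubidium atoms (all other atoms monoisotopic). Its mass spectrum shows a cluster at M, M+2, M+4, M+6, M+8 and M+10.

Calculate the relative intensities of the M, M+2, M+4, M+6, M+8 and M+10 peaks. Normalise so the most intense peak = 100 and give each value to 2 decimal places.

Expanding (0.7217 + 0.2783)^5:
P(M) = 0.7217^5 = 0.195787
P(M+2) = 5 × 0.7217^4 × 0.2783^1 = 0.377494
P(M+4) = 10 × 0.7217^3 × 0.2783^2 = 0.291136
P(M+6) = 10 × 0.7217^2 × 0.2783^3 = 0.112267
P(M+8) = 5 × 0.7217^1 × 0.2783^4 = 0.021646
P(M+10) = 0.2783^5 = 0.001669
The M+2 peak is largest (0.377494); scaling to 100 gives 51.86 : 100.00 : 77.12 : 29.74 : 5.73 : 0.44.

51.86 : 100.00 : 77.12 : 29.74 : 5.73 : 0.44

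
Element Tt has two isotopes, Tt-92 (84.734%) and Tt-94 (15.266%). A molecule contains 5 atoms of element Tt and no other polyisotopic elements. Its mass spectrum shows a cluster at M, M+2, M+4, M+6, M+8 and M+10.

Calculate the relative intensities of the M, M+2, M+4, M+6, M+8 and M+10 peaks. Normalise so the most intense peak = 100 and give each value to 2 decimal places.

100.00 : 90.08 : 32.46 : 5.85 : 0.53 : 0.02

The 5 Tt atoms are independent, so intensities follow the terms of (0.84734 + 0.15266)^5.
P(M) = 0.84734^5 = 0.436806
P(M+2) = 5 × 0.84734^4 × 0.15266^1 = 0.393483
P(M+4) = 10 × 0.84734^3 × 0.15266^2 = 0.141783
P(M+6) = 10 × 0.84734^2 × 0.15266^3 = 0.025544
P(M+8) = 5 × 0.84734^1 × 0.15266^4 = 0.002301
P(M+10) = 0.15266^5 = 0.000083
The M peak is largest (0.436806); scaling to 100 gives 100.00 : 90.08 : 32.46 : 5.85 : 0.53 : 0.02.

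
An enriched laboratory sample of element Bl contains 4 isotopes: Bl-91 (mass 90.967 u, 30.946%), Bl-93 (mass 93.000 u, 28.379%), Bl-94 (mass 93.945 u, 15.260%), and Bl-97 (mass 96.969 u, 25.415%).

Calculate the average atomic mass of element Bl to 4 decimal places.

Ar = Σ fᵢ·mᵢ = 0.30946 × 90.967 + 0.28379 × 93.000 + 0.15260 × 93.945 + 0.25415 × 96.969
= 28.15065 + 26.39247 + 14.33601 + 24.64467 = 93.52380 u

93.5238 u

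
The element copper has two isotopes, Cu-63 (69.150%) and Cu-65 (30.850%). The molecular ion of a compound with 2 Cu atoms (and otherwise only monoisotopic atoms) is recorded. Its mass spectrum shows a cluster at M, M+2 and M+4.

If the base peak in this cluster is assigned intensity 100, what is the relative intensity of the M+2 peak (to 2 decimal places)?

(0.69150 + 0.30850)^2 gives M 0.4782, M+2 0.4267, M+4 0.0952; the largest is M.
P(M) = C(2,0) × 0.69150^2 × 0.30850^0 = 1 × 0.47817225 × 1.0000 = 0.478172 (base)
P(M+2) = C(2,1) × 0.69150^1 × 0.30850^1 = 2 × 0.6915 × 0.3085 = 0.426656
Relative intensity = 0.426656 / 0.478172 × 100 = 89.23

89.23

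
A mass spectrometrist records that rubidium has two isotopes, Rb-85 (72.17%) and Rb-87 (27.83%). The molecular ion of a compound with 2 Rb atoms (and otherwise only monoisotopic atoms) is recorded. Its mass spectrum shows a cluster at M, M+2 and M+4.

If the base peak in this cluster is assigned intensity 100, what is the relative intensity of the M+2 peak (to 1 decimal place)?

77.1

Term probabilities: M 0.5209, M+2 0.4017, M+4 0.0775. Base peak = M.
P(M) = C(2,0) × 0.7217^2 × 0.2783^0 = 1 × 0.52085089 × 1.0000 = 0.520851 (base)
P(M+2) = C(2,1) × 0.7217^1 × 0.2783^1 = 2 × 0.7217 × 0.2783 = 0.401698
Relative intensity = 0.401698 / 0.520851 × 100 = 77.1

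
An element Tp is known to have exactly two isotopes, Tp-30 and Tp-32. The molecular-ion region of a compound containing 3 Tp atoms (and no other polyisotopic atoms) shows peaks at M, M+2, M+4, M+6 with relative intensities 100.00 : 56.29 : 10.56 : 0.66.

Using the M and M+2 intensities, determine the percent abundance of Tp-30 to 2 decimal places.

84.20%

Write p for the Tp-30 fraction. I(M+2)/I(M) = [C(3,1)·p^2·(1−p)] / p^3 = 3·(1−p)/p = 56.29/100.00 = 0.5629
(1−p)/p = 0.5629/3 = 0.1876  ⇒  p = 1/(1 + 0.1876) = 0.8420
Tp-30: 84.20%, Tp-32: 15.80%.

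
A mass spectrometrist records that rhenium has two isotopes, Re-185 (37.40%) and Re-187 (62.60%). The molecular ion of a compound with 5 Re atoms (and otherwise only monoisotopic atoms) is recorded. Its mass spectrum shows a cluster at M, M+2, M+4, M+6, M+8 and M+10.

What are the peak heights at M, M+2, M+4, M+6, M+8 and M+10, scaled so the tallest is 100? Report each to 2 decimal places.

The 5 Re atoms are independent, so intensities follow the terms of (0.3740 + 0.6260)^5.
P(M) = 0.3740^5 = 0.007317
P(M+2) = 5 × 0.3740^4 × 0.6260^1 = 0.061239
P(M+4) = 10 × 0.3740^3 × 0.6260^2 = 0.205005
P(M+6) = 10 × 0.3740^2 × 0.6260^3 = 0.343136
P(M+8) = 5 × 0.3740^1 × 0.6260^4 = 0.287170
P(M+10) = 0.6260^5 = 0.096133
The M+6 peak is largest (0.343136); scaling to 100 gives 2.13 : 17.85 : 59.74 : 100.00 : 83.69 : 28.02.

2.13 : 17.85 : 59.74 : 100.00 : 83.69 : 28.02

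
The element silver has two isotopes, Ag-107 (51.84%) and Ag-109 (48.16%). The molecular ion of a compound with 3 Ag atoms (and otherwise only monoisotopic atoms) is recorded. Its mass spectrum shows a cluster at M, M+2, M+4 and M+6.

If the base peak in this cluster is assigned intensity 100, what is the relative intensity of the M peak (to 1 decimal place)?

Term probabilities: M 0.1393, M+2 0.3883, M+4 0.3607, M+6 0.1117. Base peak = M+2.
P(M+2) = C(3,1) × 0.5184^2 × 0.4816^1 = 3 × 0.26873856 × 0.4816 = 0.388273 (base)
P(M) = C(3,0) × 0.5184^3 × 0.4816^0 = 1 × 0.13931407 × 1.0000 = 0.139314
Relative intensity = 0.139314 / 0.388273 × 100 = 35.9

35.9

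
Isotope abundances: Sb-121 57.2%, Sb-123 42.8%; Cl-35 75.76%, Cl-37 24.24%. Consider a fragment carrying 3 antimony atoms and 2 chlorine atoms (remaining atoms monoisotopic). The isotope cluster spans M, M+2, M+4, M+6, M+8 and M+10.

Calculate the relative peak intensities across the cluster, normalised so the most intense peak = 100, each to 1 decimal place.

31.1 : 89.6 : 100.0 : 53.6 : 13.7 : 1.3

Antimony pattern (n=3): 0.18714925 : 0.42010426 : 0.31434374 : 0.07840275
Chlorine pattern (n=2): 0.57395776 : 0.36728448 : 0.05875776
Convolve the two distributions (both contribute in 2-u steps):
  M: 0.18714925×0.57395776 = 0.107416
  M+2: 0.18714925×0.36728448 + 0.42010426×0.57395776 = 0.309859
  M+4: 0.18714925×0.05875776 + 0.42010426×0.36728448 + 0.31434374×0.57395776 = 0.345714
  M+6: 0.42010426×0.05875776 + 0.31434374×0.36728448 + 0.07840275×0.57395776 = 0.185138
  M+8: 0.31434374×0.05875776 + 0.07840275×0.36728448 = 0.047266
  M+10: 0.07840275×0.05875776 = 0.004607
Scale to base peak (0.345714) = 100: 31.1 : 89.6 : 100.0 : 53.6 : 13.7 : 1.3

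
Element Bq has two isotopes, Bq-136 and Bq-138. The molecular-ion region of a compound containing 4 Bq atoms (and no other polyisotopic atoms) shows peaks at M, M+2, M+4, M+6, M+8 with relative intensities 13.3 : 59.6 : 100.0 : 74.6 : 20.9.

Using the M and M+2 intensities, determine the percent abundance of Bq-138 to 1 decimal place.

If p is the fraction of Bq that is Bq-136, then I(M+2)/I(M) = [C(4,1)·p^3·(1−p)] / p^4 = 4·(1−p)/p = 59.6/13.3 = 4.4812
(1−p)/p = 4.4812/4 = 1.1203  ⇒  p = 1/(1 + 1.1203) = 0.4716
Bq-136: 47.2%, Bq-138: 52.8%.

52.8%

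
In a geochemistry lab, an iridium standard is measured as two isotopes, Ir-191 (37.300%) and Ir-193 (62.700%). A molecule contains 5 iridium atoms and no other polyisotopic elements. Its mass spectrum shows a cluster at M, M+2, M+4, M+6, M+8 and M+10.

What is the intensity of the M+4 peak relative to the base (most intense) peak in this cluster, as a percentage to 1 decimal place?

Binomial terms of (0.37300 + 0.62700)^5: M 0.0072, M+2 0.0607, M+4 0.2040, M+6 0.3429, M+8 0.2882, M+10 0.0969 → M+6 is the base peak.
P(M+6) = C(5,3) × 0.37300^2 × 0.62700^3 = 10 × 0.139129 × 0.24649188 = 0.342942 (base)
P(M+4) = C(5,2) × 0.37300^3 × 0.62700^2 = 10 × 0.05189512 × 0.393129 = 0.204015
Relative intensity = 0.204015 / 0.342942 × 100 = 59.5

59.5%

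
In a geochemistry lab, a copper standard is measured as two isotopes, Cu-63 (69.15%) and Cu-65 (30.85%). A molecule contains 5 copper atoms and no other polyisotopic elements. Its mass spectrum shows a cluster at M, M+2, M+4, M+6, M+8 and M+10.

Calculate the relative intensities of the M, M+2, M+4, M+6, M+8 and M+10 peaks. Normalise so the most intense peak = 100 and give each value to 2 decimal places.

Each Cu atom is independently Cu-63 (p = 0.6915) or Cu-65 (q = 0.3085); the cluster is the binomial expansion (p + q)^5.
P(M) = 0.6915^5 = 0.158111
P(M+2) = 5 × 0.6915^4 × 0.3085^1 = 0.352691
P(M+4) = 10 × 0.6915^3 × 0.3085^2 = 0.314693
P(M+6) = 10 × 0.6915^2 × 0.3085^3 = 0.140394
P(M+8) = 5 × 0.6915^1 × 0.3085^4 = 0.031317
P(M+10) = 0.3085^5 = 0.002794
The M+2 peak is largest (0.352691); scaling to 100 gives 44.83 : 100.00 : 89.23 : 39.81 : 8.88 : 0.79.

44.83 : 100.00 : 89.23 : 39.81 : 8.88 : 0.79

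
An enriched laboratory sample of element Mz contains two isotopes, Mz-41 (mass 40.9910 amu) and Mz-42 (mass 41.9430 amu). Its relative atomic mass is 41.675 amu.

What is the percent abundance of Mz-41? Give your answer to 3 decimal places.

With x = fraction of Mz-41 (so Mz-42 is 1 − x):
40.9910·x + 41.9430·(1 − x) = 41.675
(40.9910 − 41.9430)·x = 41.675 − 41.9430
x = -0.2680 / -0.9520 = 0.28151 → 28.151% Mz-41, 71.849% Mz-42.

28.151%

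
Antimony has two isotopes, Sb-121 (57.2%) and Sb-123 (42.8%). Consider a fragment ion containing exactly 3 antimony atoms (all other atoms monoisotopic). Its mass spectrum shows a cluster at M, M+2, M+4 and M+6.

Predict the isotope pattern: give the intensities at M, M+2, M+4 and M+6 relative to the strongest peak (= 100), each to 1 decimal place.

44.5 : 100.0 : 74.8 : 18.7

The 3 Sb atoms are independent, so intensities follow the terms of (0.572 + 0.428)^3.
P(M) = 0.572^3 = 0.187149
P(M+2) = 3 × 0.572^2 × 0.428^1 = 0.420104
P(M+4) = 3 × 0.572^1 × 0.428^2 = 0.314344
P(M+6) = 0.428^3 = 0.078403
The M+2 peak is largest (0.420104); scaling to 100 gives 44.5 : 100.0 : 74.8 : 18.7.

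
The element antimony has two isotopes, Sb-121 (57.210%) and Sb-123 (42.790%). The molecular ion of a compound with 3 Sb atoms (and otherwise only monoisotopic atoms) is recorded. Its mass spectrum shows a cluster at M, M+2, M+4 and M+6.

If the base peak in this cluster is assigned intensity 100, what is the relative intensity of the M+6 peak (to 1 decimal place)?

(0.57210 + 0.42790)^3 gives M 0.1872, M+2 0.4202, M+4 0.3143, M+6 0.0783; the largest is M+2.
P(M+2) = C(3,1) × 0.57210^2 × 0.42790^1 = 3 × 0.32729841 × 0.4279 = 0.420153 (base)
P(M+6) = C(3,3) × 0.57210^0 × 0.42790^3 = 1 × 1.0000 × 0.07834781 = 0.078348
Relative intensity = 0.078348 / 0.420153 × 100 = 18.6

18.6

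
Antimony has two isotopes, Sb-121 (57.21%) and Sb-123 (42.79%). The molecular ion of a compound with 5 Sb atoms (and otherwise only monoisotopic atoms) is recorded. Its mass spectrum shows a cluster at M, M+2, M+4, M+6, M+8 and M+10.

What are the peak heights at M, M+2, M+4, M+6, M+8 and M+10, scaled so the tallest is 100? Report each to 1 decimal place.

17.9 : 66.8 : 100.0 : 74.8 : 28.0 : 4.2

The 5 Sb atoms are independent, so intensities follow the terms of (0.5721 + 0.4279)^5.
P(M) = 0.5721^5 = 0.061286
P(M+2) = 5 × 0.5721^4 × 0.4279^1 = 0.229192
P(M+4) = 10 × 0.5721^3 × 0.4279^2 = 0.342847
P(M+6) = 10 × 0.5721^2 × 0.4279^3 = 0.256431
P(M+8) = 5 × 0.5721^1 × 0.4279^4 = 0.095898
P(M+10) = 0.4279^5 = 0.014345
The M+4 peak is largest (0.342847); scaling to 100 gives 17.9 : 66.8 : 100.0 : 74.8 : 28.0 : 4.2.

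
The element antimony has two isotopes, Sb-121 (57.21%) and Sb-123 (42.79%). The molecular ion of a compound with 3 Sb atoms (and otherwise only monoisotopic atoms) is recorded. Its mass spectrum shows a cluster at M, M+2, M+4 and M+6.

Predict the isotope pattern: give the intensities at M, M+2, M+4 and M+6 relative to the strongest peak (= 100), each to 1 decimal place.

Each Sb atom is independently Sb-121 (p = 0.5721) or Sb-123 (q = 0.4279); the cluster is the binomial expansion (p + q)^3.
P(M) = 0.5721^3 = 0.187247
P(M+2) = 3 × 0.5721^2 × 0.4279^1 = 0.420153
P(M+4) = 3 × 0.5721^1 × 0.4279^2 = 0.314252
P(M+6) = 0.4279^3 = 0.078348
The M+2 peak is largest (0.420153); scaling to 100 gives 44.6 : 100.0 : 74.8 : 18.6.

44.6 : 100.0 : 74.8 : 18.6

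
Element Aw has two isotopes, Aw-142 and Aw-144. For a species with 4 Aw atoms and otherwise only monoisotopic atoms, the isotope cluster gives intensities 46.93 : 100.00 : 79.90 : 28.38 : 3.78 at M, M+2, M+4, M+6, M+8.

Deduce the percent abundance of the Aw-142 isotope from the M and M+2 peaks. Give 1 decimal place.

65.2%

Write p for the Aw-142 fraction. I(M+2)/I(M) = [C(4,1)·p^3·(1−p)] / p^4 = 4·(1−p)/p = 100.00/46.93 = 2.1308
(1−p)/p = 2.1308/4 = 0.5327  ⇒  p = 1/(1 + 0.5327) = 0.6524
Aw-142: 65.2%, Aw-144: 34.8%.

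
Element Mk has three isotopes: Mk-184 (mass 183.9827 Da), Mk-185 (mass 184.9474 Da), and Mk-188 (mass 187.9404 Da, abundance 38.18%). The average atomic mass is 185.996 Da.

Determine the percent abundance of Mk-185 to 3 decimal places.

52.063%

Let x and y be the fractions of Mk-184 and Mk-185. Then x + y = 1 − 0.3818 = 0.6182 and 183.9827x + 184.9474y = 185.996 − 0.3818×187.9404 = 114.24035528.
Substituting: 183.9827x + 184.9474(0.6182 − x) = 114.24035528
(183.9827 − 184.9474)x = -0.0941274  ⇒  x = 0.09757, y = 0.52063
Mk-184: 9.757%, Mk-185: 52.063%.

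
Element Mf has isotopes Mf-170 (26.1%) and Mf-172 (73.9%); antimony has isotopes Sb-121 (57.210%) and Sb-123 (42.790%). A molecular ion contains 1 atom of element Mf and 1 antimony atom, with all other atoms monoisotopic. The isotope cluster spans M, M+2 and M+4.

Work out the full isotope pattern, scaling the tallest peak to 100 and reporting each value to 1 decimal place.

Element Mf pattern (n=1): 0.2610 : 0.7390
Antimony pattern (n=1): 0.5721 : 0.4279
Convolve the two distributions (both contribute in 2-u steps):
  M: 0.2610×0.5721 = 0.149318
  M+2: 0.2610×0.4279 + 0.7390×0.5721 = 0.534464
  M+4: 0.7390×0.4279 = 0.316218
Scale to base peak (0.534464) = 100: 27.9 : 100.0 : 59.2

27.9 : 100.0 : 59.2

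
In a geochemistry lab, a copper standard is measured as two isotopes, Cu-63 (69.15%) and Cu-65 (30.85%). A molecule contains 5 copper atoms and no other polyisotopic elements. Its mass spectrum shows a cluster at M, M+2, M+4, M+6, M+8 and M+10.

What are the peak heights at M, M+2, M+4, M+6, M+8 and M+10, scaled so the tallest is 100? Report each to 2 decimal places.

Expanding (0.6915 + 0.3085)^5:
P(M) = 0.6915^5 = 0.158111
P(M+2) = 5 × 0.6915^4 × 0.3085^1 = 0.352691
P(M+4) = 10 × 0.6915^3 × 0.3085^2 = 0.314693
P(M+6) = 10 × 0.6915^2 × 0.3085^3 = 0.140394
P(M+8) = 5 × 0.6915^1 × 0.3085^4 = 0.031317
P(M+10) = 0.3085^5 = 0.002794
The M+2 peak is largest (0.352691); scaling to 100 gives 44.83 : 100.00 : 89.23 : 39.81 : 8.88 : 0.79.

44.83 : 100.00 : 89.23 : 39.81 : 8.88 : 0.79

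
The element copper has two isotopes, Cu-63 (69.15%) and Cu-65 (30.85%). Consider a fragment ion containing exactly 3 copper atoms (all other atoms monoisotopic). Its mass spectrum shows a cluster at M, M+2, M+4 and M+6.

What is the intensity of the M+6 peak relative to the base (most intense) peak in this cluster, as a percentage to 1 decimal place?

Binomial terms of (0.6915 + 0.3085)^3: M 0.3307, M+2 0.4425, M+4 0.1974, M+6 0.0294 → M+2 is the base peak.
P(M+2) = C(3,1) × 0.6915^2 × 0.3085^1 = 3 × 0.47817225 × 0.3085 = 0.442548 (base)
P(M+6) = C(3,3) × 0.6915^0 × 0.3085^3 = 1 × 1.0000 × 0.02936064 = 0.029361
Relative intensity = 0.029361 / 0.442548 × 100 = 6.6

6.6%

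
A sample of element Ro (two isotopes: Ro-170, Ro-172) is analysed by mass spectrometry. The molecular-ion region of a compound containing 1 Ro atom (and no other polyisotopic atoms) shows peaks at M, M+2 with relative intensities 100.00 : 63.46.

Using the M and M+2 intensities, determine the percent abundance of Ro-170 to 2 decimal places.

Write p for the Ro-170 fraction. I(M+2)/I(M) = [C(1,1)·p^0·(1−p)] / p^1 = 1·(1−p)/p = 63.46/100.00 = 0.6346
(1−p)/p = 0.6346/1 = 0.6346  ⇒  p = 1/(1 + 0.6346) = 0.6118
Ro-170: 61.18%, Ro-172: 38.82%.

61.18%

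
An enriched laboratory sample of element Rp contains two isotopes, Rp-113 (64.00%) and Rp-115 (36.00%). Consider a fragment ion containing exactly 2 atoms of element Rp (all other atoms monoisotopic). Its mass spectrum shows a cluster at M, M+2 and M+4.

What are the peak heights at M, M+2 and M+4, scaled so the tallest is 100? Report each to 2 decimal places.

88.89 : 100.00 : 28.12

Each Rp atom is independently Rp-113 (p = 0.6400) or Rp-115 (q = 0.3600); the cluster is the binomial expansion (p + q)^2.
P(M) = 0.6400^2 = 0.409600
P(M+2) = 2 × 0.6400^1 × 0.3600^1 = 0.460800
P(M+4) = 0.3600^2 = 0.129600
The M+2 peak is largest (0.460800); scaling to 100 gives 88.89 : 100.00 : 28.12.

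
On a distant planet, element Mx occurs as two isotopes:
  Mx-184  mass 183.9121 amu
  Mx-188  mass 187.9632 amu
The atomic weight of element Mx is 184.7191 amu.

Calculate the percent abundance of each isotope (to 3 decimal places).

Let x be the fractional abundance of Mx-184; then Mx-188 has abundance 1 − x.
183.9121·x + 187.9632·(1 − x) = 184.7191
(183.9121 − 187.9632)·x = 184.7191 − 187.9632
x = -3.2441 / -4.0511 = 0.80079 → 80.079% Mx-184, 19.921% Mx-188.

Mx-184: 80.079%, Mx-188: 19.921%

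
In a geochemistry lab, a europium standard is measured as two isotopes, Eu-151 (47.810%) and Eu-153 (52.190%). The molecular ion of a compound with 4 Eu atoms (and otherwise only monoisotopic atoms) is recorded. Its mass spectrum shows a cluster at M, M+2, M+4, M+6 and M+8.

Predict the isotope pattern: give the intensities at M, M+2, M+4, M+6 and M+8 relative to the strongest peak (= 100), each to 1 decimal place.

14.0 : 61.1 : 100.0 : 72.8 : 19.9

The 4 Eu atoms are independent, so intensities follow the terms of (0.47810 + 0.52190)^4.
P(M) = 0.47810^4 = 0.052249
P(M+2) = 4 × 0.47810^3 × 0.52190^1 = 0.228141
P(M+4) = 6 × 0.47810^2 × 0.52190^2 = 0.373563
P(M+6) = 4 × 0.47810^1 × 0.52190^3 = 0.271857
P(M+8) = 0.52190^4 = 0.074191
The M+4 peak is largest (0.373563); scaling to 100 gives 14.0 : 61.1 : 100.0 : 72.8 : 19.9.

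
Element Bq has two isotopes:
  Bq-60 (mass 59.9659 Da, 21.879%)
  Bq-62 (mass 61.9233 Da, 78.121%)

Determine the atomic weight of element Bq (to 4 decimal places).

61.4950 Da

The abundance-weighted mean is 0.21879 × 59.9659 + 0.78121 × 61.9233
= 13.11994 + 48.37510 = 61.49504 Da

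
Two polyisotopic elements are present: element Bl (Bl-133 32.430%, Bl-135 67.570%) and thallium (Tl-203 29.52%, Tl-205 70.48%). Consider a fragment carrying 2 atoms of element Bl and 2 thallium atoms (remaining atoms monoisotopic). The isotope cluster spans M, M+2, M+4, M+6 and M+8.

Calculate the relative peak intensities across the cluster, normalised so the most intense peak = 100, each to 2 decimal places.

Element Bl pattern (n=2): 0.10517049 : 0.43825902 : 0.45657049
Thallium pattern (n=2): 0.08714304 : 0.41611392 : 0.49674304
Convolve the two distributions (both contribute in 2-u steps):
  M: 0.10517049×0.08714304 = 0.009165
  M+2: 0.10517049×0.41611392 + 0.43825902×0.08714304 = 0.081954
  M+4: 0.10517049×0.49674304 + 0.43825902×0.41611392 + 0.45657049×0.08714304 = 0.274395
  M+6: 0.43825902×0.49674304 + 0.45657049×0.41611392 = 0.407687
  M+8: 0.45657049×0.49674304 = 0.226798
Scale to base peak (0.407687) = 100: 2.25 : 20.10 : 67.31 : 100.00 : 55.63

2.25 : 20.10 : 67.31 : 100.00 : 55.63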